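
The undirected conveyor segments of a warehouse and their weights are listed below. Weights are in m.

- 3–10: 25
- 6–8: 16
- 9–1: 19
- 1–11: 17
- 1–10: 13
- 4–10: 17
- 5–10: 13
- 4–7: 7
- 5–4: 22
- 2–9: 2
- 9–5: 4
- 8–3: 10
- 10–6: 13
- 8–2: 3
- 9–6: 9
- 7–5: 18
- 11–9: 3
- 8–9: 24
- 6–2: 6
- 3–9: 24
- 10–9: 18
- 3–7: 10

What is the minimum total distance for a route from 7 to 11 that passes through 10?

Shortest 7→10: 7 → 4 → 10 = 24
Best 10 to 11: 10 → 5 → 9 → 11 costing 20
Total via 10: 24 + 20 = 44 m.

44 m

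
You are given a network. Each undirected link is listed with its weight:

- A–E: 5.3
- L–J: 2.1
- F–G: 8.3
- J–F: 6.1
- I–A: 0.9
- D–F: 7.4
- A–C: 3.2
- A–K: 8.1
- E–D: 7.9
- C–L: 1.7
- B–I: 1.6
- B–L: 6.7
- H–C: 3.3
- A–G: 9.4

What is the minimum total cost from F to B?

Enumerating some paths:
F - G - A - I - B: 8.3+9.4+0.9+1.6 = 20.2
F - J - L - B: 6.1+2.1+6.7 = 14.9
F - J - L - C - A - I - B: 6.1+2.1+1.7+3.2+0.9+1.6 = 15.6
F - D - E - A - I - B: 7.4+7.9+5.3+0.9+1.6 = 23.1
Cheapest is F - J - L - B at 14.9.

14.9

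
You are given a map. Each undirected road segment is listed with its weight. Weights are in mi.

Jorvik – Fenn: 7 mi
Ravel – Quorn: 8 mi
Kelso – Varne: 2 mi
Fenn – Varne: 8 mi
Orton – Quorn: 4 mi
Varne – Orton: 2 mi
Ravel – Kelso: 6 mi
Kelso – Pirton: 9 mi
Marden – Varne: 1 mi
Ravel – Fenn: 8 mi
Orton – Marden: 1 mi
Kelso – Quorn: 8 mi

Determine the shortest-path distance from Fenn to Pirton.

Compare a few routes:
Fenn → Ravel → Kelso → Pirton: 8+6+9 = 23
Fenn → Varne → Kelso → Pirton: 8+2+9 = 19
Cheapest is Fenn → Varne → Kelso → Pirton at 19 mi.

19 mi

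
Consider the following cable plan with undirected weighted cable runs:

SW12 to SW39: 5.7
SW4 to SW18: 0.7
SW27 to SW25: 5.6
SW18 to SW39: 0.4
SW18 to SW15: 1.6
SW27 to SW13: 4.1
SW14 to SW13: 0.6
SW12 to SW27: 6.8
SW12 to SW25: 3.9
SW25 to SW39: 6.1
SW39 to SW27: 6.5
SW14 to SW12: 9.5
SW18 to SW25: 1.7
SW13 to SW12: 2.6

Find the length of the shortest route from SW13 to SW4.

8.9

Settle nodes by increasing distance from SW13:
SW13: 0
SW14: 0.6  (via SW13)
SW12: 2.6  (via SW13)
SW27: 4.1  (via SW13)
SW25: 6.5  (via SW12)
SW18: 8.2  (via SW25)
SW39: 8.3  (via SW12)
SW4: 8.9  (via SW18)
Shortest route: SW13–SW12–SW25–SW18–SW4 = 8.9.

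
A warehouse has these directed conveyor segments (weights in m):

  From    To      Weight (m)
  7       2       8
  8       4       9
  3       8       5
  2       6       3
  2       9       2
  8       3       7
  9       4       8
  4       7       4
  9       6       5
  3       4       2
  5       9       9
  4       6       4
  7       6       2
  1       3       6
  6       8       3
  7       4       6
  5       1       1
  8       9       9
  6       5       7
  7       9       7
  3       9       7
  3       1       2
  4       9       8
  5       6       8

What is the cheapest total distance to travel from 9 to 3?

Enumerating some paths:
9 → 6 → 5 → 1 → 3: 5+7+1+6 = 19
9 → 4 → 6 → 8 → 3: 8+4+3+7 = 22
9 → 6 → 8 → 3: 5+3+7 = 15
Cheapest is 9 → 6 → 8 → 3 at 15 m.

15 m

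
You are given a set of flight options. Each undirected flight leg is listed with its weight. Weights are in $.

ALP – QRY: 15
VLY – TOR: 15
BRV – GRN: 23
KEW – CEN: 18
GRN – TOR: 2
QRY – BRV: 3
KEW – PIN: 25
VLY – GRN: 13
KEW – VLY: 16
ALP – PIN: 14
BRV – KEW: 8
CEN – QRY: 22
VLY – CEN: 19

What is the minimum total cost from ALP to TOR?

$43

Running Dijkstra from ALP:
ALP: 0
PIN: 14  (via ALP)
QRY: 15  (via ALP)
BRV: 18  (via QRY)
KEW: 26  (via BRV)
CEN: 37  (via QRY)
GRN: 41  (via BRV)
VLY: 42  (via KEW)
TOR: 43  (via GRN)
Shortest route: ALP–QRY–BRV–GRN–TOR = $43.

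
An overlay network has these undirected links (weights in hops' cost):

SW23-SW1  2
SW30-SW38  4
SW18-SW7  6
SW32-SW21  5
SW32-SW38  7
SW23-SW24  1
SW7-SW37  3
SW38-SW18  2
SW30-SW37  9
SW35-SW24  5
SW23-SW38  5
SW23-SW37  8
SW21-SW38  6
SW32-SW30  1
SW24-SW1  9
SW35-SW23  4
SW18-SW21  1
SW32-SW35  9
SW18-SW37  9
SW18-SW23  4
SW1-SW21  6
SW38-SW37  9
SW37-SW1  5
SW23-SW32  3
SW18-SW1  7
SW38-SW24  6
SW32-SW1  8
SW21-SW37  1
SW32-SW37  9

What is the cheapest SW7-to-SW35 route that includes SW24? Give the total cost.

Shortest SW7→SW24: SW7 → SW37 → SW21 → SW18 → SW23 → SW24 = 10
Shortest SW24→SW35: SW24 → SW35 = 5
Total via SW24: 10 + 5 = 15 hops' cost.

15 hops' cost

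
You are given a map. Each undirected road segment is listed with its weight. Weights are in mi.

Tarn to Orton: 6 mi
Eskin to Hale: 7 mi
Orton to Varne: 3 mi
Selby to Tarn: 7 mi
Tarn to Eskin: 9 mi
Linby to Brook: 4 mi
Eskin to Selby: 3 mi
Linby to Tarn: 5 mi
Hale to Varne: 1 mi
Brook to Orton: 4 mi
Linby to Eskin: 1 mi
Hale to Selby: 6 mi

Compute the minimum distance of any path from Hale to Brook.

Candidate routes:
Hale–Varne–Orton–Brook: 1+3+4 = 8
Hale–Selby–Eskin–Linby–Brook: 6+3+1+4 = 14
Hale–Eskin–Linby–Brook: 7+1+4 = 12
Cheapest is Hale–Varne–Orton–Brook at 8 mi.

8 mi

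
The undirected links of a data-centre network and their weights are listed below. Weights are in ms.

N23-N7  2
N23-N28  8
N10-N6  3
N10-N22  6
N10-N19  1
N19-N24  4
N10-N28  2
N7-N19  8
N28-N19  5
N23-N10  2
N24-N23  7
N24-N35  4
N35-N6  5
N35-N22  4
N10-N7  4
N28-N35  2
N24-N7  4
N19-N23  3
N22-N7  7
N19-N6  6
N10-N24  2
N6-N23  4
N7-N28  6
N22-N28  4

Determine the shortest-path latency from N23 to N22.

Enumerating some paths:
N23–N7–N22: 2+7 = 9
N23–N10–N22: 2+6 = 8
The minimum is 8 ms via N23–N10–N22.

8 ms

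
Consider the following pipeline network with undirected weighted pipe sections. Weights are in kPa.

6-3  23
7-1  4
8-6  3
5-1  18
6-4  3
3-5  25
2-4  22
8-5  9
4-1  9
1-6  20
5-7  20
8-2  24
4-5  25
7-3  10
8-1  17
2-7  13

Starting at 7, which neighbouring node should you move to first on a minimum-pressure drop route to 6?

Candidate routes:
7 - 1 - 4 - 6: 4+9+3 = 16
7 - 1 - 8 - 6: 4+17+3 = 24
Cheapest is 7 - 1 - 4 - 6 at 16 kPa.
So from 7 the first move is to 1.

1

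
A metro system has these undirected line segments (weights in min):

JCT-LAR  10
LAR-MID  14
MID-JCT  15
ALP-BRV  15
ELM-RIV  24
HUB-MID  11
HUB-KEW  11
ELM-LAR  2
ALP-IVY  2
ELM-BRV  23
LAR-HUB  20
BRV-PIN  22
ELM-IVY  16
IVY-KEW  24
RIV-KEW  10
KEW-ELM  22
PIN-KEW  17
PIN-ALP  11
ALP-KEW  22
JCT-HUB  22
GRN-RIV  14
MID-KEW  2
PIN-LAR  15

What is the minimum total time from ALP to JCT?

30 min

Candidate routes:
ALP → IVY → ELM → LAR → JCT: 2+16+2+10 = 30
ALP → PIN → LAR → JCT: 11+15+10 = 36
ALP → KEW → MID → JCT: 22+2+15 = 39
Cheapest is ALP → IVY → ELM → LAR → JCT at 30 min.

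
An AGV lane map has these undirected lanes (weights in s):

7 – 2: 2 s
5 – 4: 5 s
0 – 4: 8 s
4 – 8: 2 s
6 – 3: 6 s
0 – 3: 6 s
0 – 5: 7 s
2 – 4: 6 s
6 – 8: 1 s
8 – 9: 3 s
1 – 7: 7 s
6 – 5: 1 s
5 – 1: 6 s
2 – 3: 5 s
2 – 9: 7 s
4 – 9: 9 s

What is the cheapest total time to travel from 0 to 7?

Shortest distances from 0:
0: 0
3: 6  (via 0)
5: 7  (via 0)
4: 8  (via 0)
6: 8  (via 5)
8: 9  (via 6)
2: 11  (via 3)
9: 12  (via 8)
1: 13  (via 5)
7: 13  (via 2)
Shortest route: 0 → 3 → 2 → 7 = 13 s.

13 s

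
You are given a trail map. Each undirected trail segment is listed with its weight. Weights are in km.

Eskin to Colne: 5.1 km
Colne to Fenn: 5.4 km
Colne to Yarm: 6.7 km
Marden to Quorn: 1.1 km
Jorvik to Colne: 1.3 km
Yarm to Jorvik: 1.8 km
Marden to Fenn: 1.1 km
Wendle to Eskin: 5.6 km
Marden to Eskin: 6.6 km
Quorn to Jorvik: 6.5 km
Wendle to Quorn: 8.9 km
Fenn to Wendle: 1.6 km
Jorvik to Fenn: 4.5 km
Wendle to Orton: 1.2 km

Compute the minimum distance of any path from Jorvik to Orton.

Settle nodes by increasing distance from Jorvik:
Jorvik: 0
Colne: 1.3  (via Jorvik)
Yarm: 1.8  (via Jorvik)
Fenn: 4.5  (via Jorvik)
Marden: 5.6  (via Fenn)
Wendle: 6.1  (via Fenn)
Eskin: 6.4  (via Colne)
Quorn: 6.5  (via Jorvik)
Orton: 7.3  (via Wendle)
Shortest route: Jorvik–Fenn–Wendle–Orton = 7.3 km.

7.3 km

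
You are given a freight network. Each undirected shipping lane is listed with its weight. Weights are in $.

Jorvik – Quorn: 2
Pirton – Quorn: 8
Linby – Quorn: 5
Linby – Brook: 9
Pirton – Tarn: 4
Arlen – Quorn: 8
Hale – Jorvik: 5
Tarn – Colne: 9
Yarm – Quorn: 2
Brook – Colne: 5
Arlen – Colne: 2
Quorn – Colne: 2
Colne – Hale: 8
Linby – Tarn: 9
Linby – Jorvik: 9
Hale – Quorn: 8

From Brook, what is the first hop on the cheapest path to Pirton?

Enumerating some paths:
Brook - Linby - Quorn - Pirton: 9+5+8 = 22
Brook - Colne - Quorn - Pirton: 5+2+8 = 15
Brook - Colne - Tarn - Pirton: 5+9+4 = 18
Brook - Linby - Tarn - Pirton: 9+9+4 = 22
Cheapest is Brook - Colne - Quorn - Pirton at $15.
So from Brook the first move is to Colne.

Colne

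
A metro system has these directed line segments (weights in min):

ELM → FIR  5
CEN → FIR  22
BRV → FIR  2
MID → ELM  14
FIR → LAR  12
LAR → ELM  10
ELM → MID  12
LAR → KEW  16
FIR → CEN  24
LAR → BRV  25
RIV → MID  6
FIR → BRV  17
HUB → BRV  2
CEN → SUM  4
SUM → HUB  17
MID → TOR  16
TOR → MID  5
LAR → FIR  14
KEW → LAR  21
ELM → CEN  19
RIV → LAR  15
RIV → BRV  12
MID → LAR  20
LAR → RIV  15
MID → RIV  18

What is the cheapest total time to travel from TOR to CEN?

38 min

Shortest distances from TOR:
TOR: 0
MID: 5  (via TOR)
ELM: 19  (via MID)
RIV: 23  (via MID)
FIR: 24  (via ELM)
LAR: 25  (via MID)
BRV: 35  (via RIV)
CEN: 38  (via ELM)
Shortest route: TOR → MID → ELM → CEN = 38 min.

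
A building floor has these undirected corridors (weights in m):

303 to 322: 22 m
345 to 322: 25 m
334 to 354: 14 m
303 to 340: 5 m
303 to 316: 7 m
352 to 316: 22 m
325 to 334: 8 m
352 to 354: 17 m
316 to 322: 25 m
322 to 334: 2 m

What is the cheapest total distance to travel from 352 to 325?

39 m

Settle nodes by increasing distance from 352:
352: 0
354: 17  (via 352)
316: 22  (via 352)
303: 29  (via 316)
334: 31  (via 354)
322: 33  (via 334)
340: 34  (via 303)
325: 39  (via 334)
Shortest route: 352 → 354 → 334 → 325 = 39 m.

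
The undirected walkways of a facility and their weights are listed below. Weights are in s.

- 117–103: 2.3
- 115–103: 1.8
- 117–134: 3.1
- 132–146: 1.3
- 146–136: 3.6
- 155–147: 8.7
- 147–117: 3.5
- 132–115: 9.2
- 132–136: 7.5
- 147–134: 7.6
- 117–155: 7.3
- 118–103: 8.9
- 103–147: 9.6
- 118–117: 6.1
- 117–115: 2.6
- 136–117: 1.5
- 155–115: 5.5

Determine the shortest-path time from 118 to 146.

11.2 s

Running Dijkstra from 118:
118: 0
117: 6.1  (via 118)
136: 7.6  (via 117)
103: 8.4  (via 117)
115: 8.7  (via 117)
134: 9.2  (via 117)
147: 9.6  (via 117)
146: 11.2  (via 136)
Shortest route: 118–117–136–146 = 11.2 s.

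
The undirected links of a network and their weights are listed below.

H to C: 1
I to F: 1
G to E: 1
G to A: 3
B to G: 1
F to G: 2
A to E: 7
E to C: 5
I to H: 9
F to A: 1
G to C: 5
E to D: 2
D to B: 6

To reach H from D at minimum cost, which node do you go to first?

E

Enumerating some paths:
D - E - G - C - H: 2+1+5+1 = 9
D - E - C - H: 2+5+1 = 8
D - B - G - E - C - H: 6+1+1+5+1 = 14
D - B - G - C - H: 6+1+5+1 = 13
Cheapest is D - E - C - H at 8.
So from D the first move is to E.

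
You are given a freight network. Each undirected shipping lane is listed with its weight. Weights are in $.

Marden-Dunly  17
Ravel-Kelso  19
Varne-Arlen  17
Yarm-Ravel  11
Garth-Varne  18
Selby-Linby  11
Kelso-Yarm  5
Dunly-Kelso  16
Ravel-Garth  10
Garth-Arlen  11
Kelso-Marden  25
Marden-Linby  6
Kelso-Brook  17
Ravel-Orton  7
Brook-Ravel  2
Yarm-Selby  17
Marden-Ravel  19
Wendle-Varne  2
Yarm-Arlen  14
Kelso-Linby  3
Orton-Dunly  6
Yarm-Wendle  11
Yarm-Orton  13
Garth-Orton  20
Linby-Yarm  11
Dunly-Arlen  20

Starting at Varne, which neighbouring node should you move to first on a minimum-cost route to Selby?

Wendle

Compare a few routes:
Varne - Wendle - Yarm - Selby: 2+11+17 = 30
Varne - Wendle - Yarm - Kelso - Linby - Selby: 2+11+5+3+11 = 32
Cheapest is Varne - Wendle - Yarm - Selby at $30.
So from Varne the first move is to Wendle.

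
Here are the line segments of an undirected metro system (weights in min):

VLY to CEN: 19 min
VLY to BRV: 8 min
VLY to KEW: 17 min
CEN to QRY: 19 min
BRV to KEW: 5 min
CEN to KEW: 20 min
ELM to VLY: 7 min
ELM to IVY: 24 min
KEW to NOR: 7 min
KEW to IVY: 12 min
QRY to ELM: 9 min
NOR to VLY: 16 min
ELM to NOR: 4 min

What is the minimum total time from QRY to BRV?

24 min

Enumerating some paths:
QRY → ELM → NOR → VLY → BRV: 9+4+16+8 = 37
QRY → ELM → VLY → BRV: 9+7+8 = 24
QRY → ELM → VLY → KEW → BRV: 9+7+17+5 = 38
QRY → ELM → NOR → KEW → BRV: 9+4+7+5 = 25
The minimum is 24 min via QRY → ELM → VLY → BRV.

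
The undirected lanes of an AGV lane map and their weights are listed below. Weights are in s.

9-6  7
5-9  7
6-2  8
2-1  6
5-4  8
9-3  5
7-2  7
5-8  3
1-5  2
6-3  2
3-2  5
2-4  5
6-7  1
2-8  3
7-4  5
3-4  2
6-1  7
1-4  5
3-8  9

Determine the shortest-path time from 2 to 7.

7 s

Shortest distances from 2:
2: 0
8: 3  (via 2)
3: 5  (via 2)
4: 5  (via 2)
1: 6  (via 2)
5: 6  (via 8)
6: 7  (via 3)
7: 7  (via 2)
Shortest route: 2 → 7 = 7 s.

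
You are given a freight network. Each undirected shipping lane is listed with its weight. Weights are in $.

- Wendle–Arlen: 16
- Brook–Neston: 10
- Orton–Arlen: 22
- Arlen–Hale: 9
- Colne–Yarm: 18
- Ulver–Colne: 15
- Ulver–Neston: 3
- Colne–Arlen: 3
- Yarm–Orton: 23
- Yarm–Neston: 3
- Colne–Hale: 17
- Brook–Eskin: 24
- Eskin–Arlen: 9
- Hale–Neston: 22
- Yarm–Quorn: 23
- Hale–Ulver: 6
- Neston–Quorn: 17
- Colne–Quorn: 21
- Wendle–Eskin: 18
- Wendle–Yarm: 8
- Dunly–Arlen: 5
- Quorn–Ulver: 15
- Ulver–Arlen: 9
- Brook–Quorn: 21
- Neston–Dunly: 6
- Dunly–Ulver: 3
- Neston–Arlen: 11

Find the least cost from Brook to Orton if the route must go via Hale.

Shortest Brook→Hale: Brook–Neston–Ulver–Hale = 19
Best Hale to Orton: Hale–Arlen–Orton costing 31
Total via Hale: 19 + 31 = $50.

$50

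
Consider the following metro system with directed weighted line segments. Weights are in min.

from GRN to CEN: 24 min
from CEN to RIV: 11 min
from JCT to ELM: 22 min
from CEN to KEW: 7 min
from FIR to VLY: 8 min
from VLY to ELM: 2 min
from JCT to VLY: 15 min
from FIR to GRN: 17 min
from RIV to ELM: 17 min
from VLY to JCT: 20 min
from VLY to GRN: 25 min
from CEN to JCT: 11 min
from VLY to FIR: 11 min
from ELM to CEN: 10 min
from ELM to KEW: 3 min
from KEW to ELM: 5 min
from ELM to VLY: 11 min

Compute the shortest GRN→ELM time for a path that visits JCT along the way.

Best GRN to JCT: GRN–CEN–JCT costing 35
Best JCT to ELM: JCT–VLY–ELM costing 17
Total via JCT: 35 + 17 = 52 min.

52 min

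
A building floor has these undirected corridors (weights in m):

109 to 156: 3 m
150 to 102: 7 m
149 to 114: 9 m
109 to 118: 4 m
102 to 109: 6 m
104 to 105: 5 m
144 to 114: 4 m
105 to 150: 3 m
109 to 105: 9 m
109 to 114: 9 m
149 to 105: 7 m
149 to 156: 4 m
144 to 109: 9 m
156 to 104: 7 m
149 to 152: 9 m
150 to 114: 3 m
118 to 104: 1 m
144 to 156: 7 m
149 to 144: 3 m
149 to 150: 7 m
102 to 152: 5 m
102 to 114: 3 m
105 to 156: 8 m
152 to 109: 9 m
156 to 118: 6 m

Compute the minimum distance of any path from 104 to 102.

Running Dijkstra from 104:
104: 0
118: 1  (via 104)
105: 5  (via 104)
109: 5  (via 118)
156: 7  (via 104)
150: 8  (via 105)
149: 11  (via 156)
102: 11  (via 109)
Shortest route: 104 → 118 → 109 → 102 = 11 m.

11 m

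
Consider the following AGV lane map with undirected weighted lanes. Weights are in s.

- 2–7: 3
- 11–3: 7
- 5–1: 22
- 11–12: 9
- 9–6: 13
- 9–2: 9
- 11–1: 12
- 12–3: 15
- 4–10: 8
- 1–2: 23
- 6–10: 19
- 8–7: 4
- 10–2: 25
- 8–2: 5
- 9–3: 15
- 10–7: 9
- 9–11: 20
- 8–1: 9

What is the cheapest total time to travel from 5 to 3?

Shortest distances from 5:
5: 0
1: 22  (via 5)
8: 31  (via 1)
11: 34  (via 1)
7: 35  (via 8)
2: 36  (via 8)
3: 41  (via 11)
Shortest route: 5 → 1 → 11 → 3 = 41 s.

41 s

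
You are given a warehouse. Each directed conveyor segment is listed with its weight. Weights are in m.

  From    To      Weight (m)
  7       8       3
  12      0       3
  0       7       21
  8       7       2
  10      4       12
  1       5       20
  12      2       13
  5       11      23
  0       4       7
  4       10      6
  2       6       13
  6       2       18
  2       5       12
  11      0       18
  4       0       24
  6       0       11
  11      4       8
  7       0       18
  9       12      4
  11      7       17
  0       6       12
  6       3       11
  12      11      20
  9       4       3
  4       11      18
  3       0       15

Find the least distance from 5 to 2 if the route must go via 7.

Best 5 to 7: 5 → 11 → 7 costing 40
Shortest 7→2: 7 → 0 → 6 → 2 = 48
Total via 7: 40 + 48 = 88 m.

88 m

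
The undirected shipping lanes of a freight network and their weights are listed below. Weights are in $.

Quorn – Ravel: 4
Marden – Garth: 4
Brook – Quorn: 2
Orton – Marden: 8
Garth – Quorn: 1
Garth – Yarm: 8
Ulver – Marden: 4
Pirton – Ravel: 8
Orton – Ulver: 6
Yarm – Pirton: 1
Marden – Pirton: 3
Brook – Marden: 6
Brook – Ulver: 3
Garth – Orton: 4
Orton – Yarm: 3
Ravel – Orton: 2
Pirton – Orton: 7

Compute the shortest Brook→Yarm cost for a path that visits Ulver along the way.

Shortest Brook→Ulver: Brook–Ulver = 3
Shortest Ulver→Yarm: Ulver–Marden–Pirton–Yarm = 8
Total via Ulver: 3 + 8 = $11.

$11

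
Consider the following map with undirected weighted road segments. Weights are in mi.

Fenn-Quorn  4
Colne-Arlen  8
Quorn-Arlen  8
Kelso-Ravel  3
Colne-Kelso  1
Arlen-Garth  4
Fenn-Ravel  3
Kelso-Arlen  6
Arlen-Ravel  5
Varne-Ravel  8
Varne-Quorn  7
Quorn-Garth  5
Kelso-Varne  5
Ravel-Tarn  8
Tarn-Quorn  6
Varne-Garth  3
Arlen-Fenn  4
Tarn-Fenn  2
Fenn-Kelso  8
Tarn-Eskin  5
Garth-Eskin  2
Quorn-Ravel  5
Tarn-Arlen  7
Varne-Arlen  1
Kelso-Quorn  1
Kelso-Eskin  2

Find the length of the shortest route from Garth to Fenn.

8 mi

Compare a few routes:
Garth–Arlen–Fenn: 4+4 = 8
Garth–Eskin–Kelso–Quorn–Fenn: 2+2+1+4 = 9
Garth–Eskin–Tarn–Fenn: 2+5+2 = 9
Cheapest is Garth–Arlen–Fenn at 8 mi.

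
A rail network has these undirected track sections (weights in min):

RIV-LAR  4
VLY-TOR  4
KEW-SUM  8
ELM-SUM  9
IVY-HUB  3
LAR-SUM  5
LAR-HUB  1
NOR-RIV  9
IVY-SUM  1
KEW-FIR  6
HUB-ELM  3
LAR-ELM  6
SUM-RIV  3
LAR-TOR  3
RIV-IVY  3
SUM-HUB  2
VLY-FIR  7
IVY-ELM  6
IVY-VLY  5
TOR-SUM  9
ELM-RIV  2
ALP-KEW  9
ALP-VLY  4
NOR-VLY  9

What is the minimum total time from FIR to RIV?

15 min

Enumerating some paths:
FIR → VLY → IVY → SUM → RIV: 7+5+1+3 = 16
FIR → VLY → IVY → RIV: 7+5+3 = 15
The minimum is 15 min via FIR → VLY → IVY → RIV.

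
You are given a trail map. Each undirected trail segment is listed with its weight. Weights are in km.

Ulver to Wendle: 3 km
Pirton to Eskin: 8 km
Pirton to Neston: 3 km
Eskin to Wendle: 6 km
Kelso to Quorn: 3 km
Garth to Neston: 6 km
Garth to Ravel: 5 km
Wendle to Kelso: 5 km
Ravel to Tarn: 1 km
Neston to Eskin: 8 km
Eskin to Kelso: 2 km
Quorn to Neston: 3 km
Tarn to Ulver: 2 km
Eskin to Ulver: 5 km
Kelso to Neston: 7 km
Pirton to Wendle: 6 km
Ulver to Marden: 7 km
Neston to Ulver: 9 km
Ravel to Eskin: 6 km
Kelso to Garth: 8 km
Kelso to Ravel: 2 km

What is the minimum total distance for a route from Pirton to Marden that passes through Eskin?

20 km

Shortest Pirton→Eskin: Pirton–Eskin = 8
Best Eskin to Marden: Eskin–Ulver–Marden costing 12
Total via Eskin: 8 + 12 = 20 km.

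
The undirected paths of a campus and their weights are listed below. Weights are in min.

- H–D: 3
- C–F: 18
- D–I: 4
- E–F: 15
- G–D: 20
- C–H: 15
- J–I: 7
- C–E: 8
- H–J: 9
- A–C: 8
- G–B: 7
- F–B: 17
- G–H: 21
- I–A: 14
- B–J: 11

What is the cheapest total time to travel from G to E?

39 min

Candidate routes:
G–D–H–C–E: 20+3+15+8 = 46
G–H–C–E: 21+15+8 = 44
G–B–F–E: 7+17+15 = 39
The minimum is 39 min via G–B–F–E.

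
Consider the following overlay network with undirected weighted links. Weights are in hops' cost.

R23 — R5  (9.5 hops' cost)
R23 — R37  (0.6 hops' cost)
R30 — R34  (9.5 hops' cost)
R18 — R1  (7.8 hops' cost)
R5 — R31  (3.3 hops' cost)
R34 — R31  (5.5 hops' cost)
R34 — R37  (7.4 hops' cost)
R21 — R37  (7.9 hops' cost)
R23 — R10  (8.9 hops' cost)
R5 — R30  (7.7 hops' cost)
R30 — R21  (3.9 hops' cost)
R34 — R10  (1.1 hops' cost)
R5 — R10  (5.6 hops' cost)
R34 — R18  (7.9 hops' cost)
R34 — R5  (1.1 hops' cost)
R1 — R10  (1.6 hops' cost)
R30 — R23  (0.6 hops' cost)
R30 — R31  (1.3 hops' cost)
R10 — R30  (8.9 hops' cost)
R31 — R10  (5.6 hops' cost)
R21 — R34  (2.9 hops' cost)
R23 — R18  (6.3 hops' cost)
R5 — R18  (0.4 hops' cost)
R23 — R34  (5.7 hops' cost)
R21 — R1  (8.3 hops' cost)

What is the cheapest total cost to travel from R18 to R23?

Settle nodes by increasing distance from R18:
R18: 0
R5: 0.4  (via R18)
R34: 1.5  (via R5)
R10: 2.6  (via R34)
R31: 3.7  (via R5)
R1: 4.2  (via R10)
R21: 4.4  (via R34)
R30: 5  (via R31)
R23: 5.6  (via R30)
Shortest route: R18 → R5 → R31 → R30 → R23 = 5.6 hops' cost.

5.6 hops' cost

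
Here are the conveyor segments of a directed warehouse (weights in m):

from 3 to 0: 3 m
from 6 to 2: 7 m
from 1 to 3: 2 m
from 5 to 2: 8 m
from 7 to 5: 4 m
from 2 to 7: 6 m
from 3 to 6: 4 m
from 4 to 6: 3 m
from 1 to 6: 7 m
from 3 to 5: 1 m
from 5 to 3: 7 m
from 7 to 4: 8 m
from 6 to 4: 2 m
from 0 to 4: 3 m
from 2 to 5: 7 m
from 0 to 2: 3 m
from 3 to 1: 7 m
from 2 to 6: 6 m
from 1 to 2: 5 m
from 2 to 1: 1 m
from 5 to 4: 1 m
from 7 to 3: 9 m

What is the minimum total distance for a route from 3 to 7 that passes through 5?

15 m

Best 3 to 5: 3–5 costing 1
Shortest 5→7: 5–2–7 = 14
Total via 5: 1 + 14 = 15 m.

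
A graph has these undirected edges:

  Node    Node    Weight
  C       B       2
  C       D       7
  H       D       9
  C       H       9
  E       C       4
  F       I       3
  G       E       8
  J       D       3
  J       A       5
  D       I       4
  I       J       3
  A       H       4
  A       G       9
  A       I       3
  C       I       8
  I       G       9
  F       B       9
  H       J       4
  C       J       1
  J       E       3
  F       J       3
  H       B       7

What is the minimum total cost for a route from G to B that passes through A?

17

Best G to A: G–A costing 9
Best A to B: A–J–C–B costing 8
Total via A: 9 + 8 = 17.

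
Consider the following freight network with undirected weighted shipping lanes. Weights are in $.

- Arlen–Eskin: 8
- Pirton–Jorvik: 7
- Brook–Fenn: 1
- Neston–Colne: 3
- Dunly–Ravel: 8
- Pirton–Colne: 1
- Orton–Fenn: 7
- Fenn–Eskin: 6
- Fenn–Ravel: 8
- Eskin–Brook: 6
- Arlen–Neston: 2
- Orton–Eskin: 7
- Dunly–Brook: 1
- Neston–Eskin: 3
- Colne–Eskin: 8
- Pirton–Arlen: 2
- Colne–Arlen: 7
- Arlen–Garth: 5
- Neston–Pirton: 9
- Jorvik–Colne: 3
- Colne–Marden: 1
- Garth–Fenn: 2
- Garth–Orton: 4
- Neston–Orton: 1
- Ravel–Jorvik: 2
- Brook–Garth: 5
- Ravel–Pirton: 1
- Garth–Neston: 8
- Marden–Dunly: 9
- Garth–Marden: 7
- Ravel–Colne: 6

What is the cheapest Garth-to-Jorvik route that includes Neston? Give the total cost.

Shortest Garth→Neston: Garth → Orton → Neston = 5
Best Neston to Jorvik: Neston → Colne → Jorvik costing 6
Total via Neston: 5 + 6 = $11.

$11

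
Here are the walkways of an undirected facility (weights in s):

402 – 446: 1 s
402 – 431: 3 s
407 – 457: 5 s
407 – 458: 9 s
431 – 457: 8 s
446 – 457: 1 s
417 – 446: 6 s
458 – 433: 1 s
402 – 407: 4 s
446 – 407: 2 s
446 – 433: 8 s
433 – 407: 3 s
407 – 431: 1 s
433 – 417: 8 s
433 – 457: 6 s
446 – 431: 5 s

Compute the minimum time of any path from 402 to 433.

Running Dijkstra from 402:
402: 0
446: 1  (via 402)
457: 2  (via 446)
407: 3  (via 446)
431: 3  (via 402)
433: 6  (via 407)
Shortest route: 402 → 446 → 407 → 433 = 6 s.

6 s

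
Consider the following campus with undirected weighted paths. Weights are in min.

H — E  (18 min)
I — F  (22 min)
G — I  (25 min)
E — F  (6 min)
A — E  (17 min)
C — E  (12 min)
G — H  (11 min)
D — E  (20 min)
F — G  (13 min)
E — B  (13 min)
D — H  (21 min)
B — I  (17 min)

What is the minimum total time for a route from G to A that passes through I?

70 min

Best G to I: G–I costing 25
Shortest I→A: I–F–E–A = 45
Total via I: 25 + 45 = 70 min.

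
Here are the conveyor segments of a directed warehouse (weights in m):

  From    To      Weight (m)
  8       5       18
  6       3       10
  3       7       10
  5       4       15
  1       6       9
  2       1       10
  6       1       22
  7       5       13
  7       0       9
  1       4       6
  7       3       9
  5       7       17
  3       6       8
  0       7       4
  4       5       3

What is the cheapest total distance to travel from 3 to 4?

36 m

Compare a few routes:
3 → 7 → 5 → 4: 10+13+15 = 38
3 → 6 → 1 → 4: 8+22+6 = 36
The minimum is 36 m via 3 → 6 → 1 → 4.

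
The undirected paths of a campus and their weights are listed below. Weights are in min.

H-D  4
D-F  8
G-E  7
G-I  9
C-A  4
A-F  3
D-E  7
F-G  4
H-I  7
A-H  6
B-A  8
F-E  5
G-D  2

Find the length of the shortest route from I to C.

Settle nodes by increasing distance from I:
I: 0
H: 7  (via I)
G: 9  (via I)
D: 11  (via H)
A: 13  (via H)
F: 13  (via G)
E: 16  (via G)
C: 17  (via A)
Shortest route: I–H–A–C = 17 min.

17 min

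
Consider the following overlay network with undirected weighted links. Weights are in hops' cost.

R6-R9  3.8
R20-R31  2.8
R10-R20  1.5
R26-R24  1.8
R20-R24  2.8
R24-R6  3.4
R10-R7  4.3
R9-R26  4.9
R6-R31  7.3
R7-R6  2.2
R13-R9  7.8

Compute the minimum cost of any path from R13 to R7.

13.8 hops' cost

Enumerating some paths:
R13–R9–R6–R7: 7.8+3.8+2.2 = 13.8
R13–R9–R26–R24–R20–R10–R7: 7.8+4.9+1.8+2.8+1.5+4.3 = 23.1
R13–R9–R26–R24–R6–R7: 7.8+4.9+1.8+3.4+2.2 = 20.1
Cheapest is R13–R9–R6–R7 at 13.8 hops' cost.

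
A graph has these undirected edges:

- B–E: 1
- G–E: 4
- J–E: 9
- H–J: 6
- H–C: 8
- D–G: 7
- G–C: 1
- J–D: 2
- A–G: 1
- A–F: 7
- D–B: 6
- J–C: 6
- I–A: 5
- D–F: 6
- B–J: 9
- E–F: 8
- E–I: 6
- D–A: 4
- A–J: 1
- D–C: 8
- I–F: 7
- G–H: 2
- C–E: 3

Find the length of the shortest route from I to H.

Candidate routes:
I → E → G → H: 6+4+2 = 12
I → A → G → H: 5+1+2 = 8
Cheapest is I → A → G → H at 8.

8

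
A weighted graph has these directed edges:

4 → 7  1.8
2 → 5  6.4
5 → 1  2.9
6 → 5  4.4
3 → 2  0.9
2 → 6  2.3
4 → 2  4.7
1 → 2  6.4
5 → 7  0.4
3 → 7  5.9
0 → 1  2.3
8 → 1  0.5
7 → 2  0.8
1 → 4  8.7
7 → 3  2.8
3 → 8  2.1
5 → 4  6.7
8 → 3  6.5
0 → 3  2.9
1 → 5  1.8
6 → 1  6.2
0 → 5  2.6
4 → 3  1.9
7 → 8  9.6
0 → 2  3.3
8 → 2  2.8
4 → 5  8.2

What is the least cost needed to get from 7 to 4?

Compare a few routes:
7 → 2 → 6 → 5 → 4: 0.8+2.3+4.4+6.7 = 14.2
7 → 3 → 8 → 1 → 4: 2.8+2.1+0.5+8.7 = 14.1
7 → 2 → 5 → 4: 0.8+6.4+6.7 = 13.9
The minimum is 13.9 via 7 → 2 → 5 → 4.

13.9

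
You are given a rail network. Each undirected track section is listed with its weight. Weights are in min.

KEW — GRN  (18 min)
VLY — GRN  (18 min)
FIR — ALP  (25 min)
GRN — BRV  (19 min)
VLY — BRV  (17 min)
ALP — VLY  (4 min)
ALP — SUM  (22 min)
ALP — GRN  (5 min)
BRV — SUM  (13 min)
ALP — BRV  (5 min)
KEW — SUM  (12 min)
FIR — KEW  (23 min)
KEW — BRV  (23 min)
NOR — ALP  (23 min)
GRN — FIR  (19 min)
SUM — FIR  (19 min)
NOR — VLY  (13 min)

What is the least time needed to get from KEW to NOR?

Compare a few routes:
KEW → GRN → ALP → VLY → NOR: 18+5+4+13 = 40
KEW → BRV → ALP → VLY → NOR: 23+5+4+13 = 45
The minimum is 40 min via KEW → GRN → ALP → VLY → NOR.

40 min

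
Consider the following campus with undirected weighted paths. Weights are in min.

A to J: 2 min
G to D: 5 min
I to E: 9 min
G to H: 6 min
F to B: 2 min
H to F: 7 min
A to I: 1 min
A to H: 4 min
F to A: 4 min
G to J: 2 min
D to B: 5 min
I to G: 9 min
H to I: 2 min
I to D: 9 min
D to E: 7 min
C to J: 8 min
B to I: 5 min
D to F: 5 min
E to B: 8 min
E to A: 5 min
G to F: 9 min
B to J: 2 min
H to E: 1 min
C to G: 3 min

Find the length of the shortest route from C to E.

10 min

Candidate routes:
C → G → H → E: 3+6+1 = 10
C → G → J → A → H → E: 3+2+2+4+1 = 12
C → G → J → A → I → H → E: 3+2+2+1+2+1 = 11
Cheapest is C → G → H → E at 10 min.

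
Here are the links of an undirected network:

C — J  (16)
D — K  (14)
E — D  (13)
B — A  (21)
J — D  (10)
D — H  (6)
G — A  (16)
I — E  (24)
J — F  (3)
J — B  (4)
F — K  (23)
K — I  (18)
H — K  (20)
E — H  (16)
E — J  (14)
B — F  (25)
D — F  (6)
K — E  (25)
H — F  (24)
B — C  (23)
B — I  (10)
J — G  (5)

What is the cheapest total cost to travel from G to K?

28

Candidate routes:
G - J - D - K: 5+10+14 = 29
G - J - F - K: 5+3+23 = 31
G - J - F - D - K: 5+3+6+14 = 28
Cheapest is G - J - F - D - K at 28.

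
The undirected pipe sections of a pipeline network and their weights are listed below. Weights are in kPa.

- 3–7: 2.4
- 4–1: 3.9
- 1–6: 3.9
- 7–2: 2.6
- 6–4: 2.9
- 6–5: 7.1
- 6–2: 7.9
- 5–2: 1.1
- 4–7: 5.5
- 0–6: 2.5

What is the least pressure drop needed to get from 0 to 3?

Running Dijkstra from 0:
0: 0
6: 2.5  (via 0)
4: 5.4  (via 6)
1: 6.4  (via 6)
5: 9.6  (via 6)
2: 10.4  (via 6)
7: 10.9  (via 4)
3: 13.3  (via 7)
Shortest route: 0 → 6 → 4 → 7 → 3 = 13.3 kPa.

13.3 kPa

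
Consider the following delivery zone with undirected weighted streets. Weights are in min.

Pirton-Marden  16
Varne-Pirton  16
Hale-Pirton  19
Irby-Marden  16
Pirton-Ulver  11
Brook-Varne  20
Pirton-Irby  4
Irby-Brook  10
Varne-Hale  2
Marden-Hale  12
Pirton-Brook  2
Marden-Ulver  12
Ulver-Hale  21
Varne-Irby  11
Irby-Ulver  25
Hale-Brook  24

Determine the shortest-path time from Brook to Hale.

19 min

Settle nodes by increasing distance from Brook:
Brook: 0
Pirton: 2  (via Brook)
Irby: 6  (via Pirton)
Ulver: 13  (via Pirton)
Varne: 17  (via Irby)
Marden: 18  (via Pirton)
Hale: 19  (via Varne)
Shortest route: Brook–Pirton–Irby–Varne–Hale = 19 min.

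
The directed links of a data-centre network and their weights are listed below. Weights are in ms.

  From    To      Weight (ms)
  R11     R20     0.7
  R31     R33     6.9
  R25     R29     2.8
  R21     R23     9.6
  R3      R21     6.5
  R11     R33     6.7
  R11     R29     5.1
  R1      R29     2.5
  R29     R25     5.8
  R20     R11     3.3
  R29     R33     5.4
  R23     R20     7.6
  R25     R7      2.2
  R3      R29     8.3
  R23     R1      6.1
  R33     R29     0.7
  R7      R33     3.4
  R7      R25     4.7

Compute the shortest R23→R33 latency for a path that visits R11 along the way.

17.6 ms

Shortest R23→R11: R23 → R20 → R11 = 10.9
Best R11 to R33: R11 → R33 costing 6.7
Total via R11: 10.9 + 6.7 = 17.6 ms.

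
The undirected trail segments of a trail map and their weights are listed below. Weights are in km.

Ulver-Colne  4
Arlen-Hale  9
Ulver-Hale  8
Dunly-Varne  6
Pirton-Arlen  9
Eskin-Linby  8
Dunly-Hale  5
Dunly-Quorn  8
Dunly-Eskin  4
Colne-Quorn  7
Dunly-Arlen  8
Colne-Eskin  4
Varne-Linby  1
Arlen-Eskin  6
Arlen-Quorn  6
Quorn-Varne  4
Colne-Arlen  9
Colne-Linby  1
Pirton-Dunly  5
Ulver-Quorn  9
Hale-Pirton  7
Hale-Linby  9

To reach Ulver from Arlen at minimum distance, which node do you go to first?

Colne

Compare a few routes:
Arlen → Quorn → Ulver: 6+9 = 15
Arlen → Eskin → Colne → Ulver: 6+4+4 = 14
Arlen → Colne → Ulver: 9+4 = 13
The minimum is 13 km via Arlen → Colne → Ulver.
So from Arlen the first move is to Colne.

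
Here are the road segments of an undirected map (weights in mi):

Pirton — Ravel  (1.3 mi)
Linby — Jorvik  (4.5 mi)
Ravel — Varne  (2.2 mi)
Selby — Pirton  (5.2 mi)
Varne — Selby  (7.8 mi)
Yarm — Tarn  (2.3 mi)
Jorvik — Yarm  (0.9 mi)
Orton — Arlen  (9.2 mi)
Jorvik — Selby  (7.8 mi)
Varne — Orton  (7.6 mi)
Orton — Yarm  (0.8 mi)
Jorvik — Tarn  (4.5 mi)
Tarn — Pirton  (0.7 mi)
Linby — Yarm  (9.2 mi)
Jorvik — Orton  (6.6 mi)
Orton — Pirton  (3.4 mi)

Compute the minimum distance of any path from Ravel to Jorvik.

Shortest distances from Ravel:
Ravel: 0
Pirton: 1.3  (via Ravel)
Tarn: 2  (via Pirton)
Varne: 2.2  (via Ravel)
Yarm: 4.3  (via Tarn)
Orton: 4.7  (via Pirton)
Jorvik: 5.2  (via Yarm)
Shortest route: Ravel → Pirton → Tarn → Yarm → Jorvik = 5.2 mi.

5.2 mi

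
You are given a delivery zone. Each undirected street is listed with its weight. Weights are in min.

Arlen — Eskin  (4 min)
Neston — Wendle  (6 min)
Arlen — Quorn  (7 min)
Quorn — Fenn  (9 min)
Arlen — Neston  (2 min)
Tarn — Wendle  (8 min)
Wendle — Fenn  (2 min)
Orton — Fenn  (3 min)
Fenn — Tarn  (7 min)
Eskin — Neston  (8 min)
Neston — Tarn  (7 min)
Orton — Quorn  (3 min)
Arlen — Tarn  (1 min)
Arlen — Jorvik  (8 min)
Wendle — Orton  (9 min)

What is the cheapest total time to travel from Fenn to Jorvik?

Running Dijkstra from Fenn:
Fenn: 0
Wendle: 2  (via Fenn)
Orton: 3  (via Fenn)
Quorn: 6  (via Orton)
Tarn: 7  (via Fenn)
Arlen: 8  (via Tarn)
Neston: 8  (via Wendle)
Eskin: 12  (via Arlen)
Jorvik: 16  (via Arlen)
Shortest route: Fenn → Tarn → Arlen → Jorvik = 16 min.

16 min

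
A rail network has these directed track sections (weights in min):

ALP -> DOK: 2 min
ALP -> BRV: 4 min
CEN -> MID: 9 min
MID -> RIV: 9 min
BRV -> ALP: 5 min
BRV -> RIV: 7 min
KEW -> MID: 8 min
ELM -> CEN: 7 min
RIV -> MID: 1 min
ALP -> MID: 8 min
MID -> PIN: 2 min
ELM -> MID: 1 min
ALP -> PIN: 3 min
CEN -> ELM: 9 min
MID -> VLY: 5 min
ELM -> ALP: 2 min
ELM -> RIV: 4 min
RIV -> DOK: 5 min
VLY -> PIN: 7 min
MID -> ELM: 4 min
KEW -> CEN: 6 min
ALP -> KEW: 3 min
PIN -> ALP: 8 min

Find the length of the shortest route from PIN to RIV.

19 min

Enumerating some paths:
PIN → ALP → MID → ELM → RIV: 8+8+4+4 = 24
PIN → ALP → MID → RIV: 8+8+9 = 25
PIN → ALP → BRV → RIV: 8+4+7 = 19
The minimum is 19 min via PIN → ALP → BRV → RIV.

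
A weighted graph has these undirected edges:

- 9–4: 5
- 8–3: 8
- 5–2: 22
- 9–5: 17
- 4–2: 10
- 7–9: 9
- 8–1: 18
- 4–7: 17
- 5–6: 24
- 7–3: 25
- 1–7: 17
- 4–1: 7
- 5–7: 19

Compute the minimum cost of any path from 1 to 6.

53

Settle nodes by increasing distance from 1:
1: 0
4: 7  (via 1)
9: 12  (via 4)
2: 17  (via 4)
7: 17  (via 1)
8: 18  (via 1)
3: 26  (via 8)
5: 29  (via 9)
6: 53  (via 5)
Shortest route: 1 → 4 → 9 → 5 → 6 = 53.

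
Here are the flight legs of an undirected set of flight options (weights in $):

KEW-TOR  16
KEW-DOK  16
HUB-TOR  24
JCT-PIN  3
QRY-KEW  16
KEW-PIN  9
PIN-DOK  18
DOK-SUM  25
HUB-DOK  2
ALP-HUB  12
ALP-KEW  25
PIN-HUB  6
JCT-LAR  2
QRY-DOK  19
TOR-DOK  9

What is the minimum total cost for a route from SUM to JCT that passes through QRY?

Best SUM to QRY: SUM–DOK–QRY costing 44
Best QRY to JCT: QRY–KEW–PIN–JCT costing 28
Total via QRY: 44 + 28 = $72.

$72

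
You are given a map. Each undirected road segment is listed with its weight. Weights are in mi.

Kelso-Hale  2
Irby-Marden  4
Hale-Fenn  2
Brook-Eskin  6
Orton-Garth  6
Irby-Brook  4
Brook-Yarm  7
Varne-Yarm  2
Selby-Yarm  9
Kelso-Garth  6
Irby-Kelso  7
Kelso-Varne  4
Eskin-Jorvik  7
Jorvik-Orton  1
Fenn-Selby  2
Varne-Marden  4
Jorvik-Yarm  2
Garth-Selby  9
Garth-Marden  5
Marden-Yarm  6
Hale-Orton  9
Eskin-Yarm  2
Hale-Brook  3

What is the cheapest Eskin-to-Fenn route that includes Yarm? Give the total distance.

Best Eskin to Yarm: Eskin–Yarm costing 2
Best Yarm to Fenn: Yarm–Varne–Kelso–Hale–Fenn costing 10
Total via Yarm: 2 + 10 = 12 mi.

12 mi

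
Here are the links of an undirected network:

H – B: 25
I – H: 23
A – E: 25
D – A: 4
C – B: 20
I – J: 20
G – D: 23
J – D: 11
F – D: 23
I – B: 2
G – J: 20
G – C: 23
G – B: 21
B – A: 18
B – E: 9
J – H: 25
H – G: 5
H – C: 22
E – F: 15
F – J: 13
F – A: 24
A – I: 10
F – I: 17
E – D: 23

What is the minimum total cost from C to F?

39

Shortest distances from C:
C: 0
B: 20  (via C)
H: 22  (via C)
I: 22  (via B)
G: 23  (via C)
E: 29  (via B)
A: 32  (via I)
D: 36  (via A)
F: 39  (via I)
Shortest route: C–B–I–F = 39.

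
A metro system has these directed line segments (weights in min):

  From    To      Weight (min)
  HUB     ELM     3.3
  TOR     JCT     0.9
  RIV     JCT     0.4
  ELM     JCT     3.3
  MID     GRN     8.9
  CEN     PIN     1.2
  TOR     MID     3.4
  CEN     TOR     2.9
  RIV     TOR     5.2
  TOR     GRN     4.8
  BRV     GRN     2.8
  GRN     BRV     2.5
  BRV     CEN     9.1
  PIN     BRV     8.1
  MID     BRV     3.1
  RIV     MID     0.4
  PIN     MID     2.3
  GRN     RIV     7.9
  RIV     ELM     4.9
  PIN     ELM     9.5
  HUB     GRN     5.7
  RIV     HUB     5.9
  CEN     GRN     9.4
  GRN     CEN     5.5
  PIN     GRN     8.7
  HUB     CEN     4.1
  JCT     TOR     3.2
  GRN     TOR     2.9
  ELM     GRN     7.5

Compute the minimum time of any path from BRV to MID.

9.1 min

Running Dijkstra from BRV:
BRV: 0
GRN: 2.8  (via BRV)
TOR: 5.7  (via GRN)
JCT: 6.6  (via TOR)
CEN: 8.3  (via GRN)
MID: 9.1  (via TOR)
Shortest route: BRV → GRN → TOR → MID = 9.1 min.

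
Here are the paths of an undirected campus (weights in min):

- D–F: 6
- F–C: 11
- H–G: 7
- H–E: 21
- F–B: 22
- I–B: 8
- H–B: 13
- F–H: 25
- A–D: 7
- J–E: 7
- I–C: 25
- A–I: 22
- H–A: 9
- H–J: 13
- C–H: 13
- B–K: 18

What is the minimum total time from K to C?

44 min

Shortest distances from K:
K: 0
B: 18  (via K)
I: 26  (via B)
H: 31  (via B)
G: 38  (via H)
A: 40  (via H)
F: 40  (via B)
C: 44  (via H)
Shortest route: K → B → H → C = 44 min.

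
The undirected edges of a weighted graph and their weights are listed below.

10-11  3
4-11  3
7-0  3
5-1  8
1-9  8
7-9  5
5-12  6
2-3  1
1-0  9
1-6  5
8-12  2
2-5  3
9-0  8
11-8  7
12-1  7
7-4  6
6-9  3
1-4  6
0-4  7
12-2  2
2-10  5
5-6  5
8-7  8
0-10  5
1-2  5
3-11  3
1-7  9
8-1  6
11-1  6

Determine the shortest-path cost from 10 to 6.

13

Running Dijkstra from 10:
10: 0
11: 3  (via 10)
0: 5  (via 10)
2: 5  (via 10)
3: 6  (via 11)
4: 6  (via 11)
12: 7  (via 2)
5: 8  (via 2)
7: 8  (via 0)
1: 9  (via 11)
8: 9  (via 12)
6: 13  (via 5)
Shortest route: 10–2–5–6 = 13.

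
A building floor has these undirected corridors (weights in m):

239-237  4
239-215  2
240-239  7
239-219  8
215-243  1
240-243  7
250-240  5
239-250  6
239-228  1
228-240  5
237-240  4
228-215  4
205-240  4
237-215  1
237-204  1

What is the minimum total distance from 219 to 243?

11 m

Settle nodes by increasing distance from 219:
219: 0
239: 8  (via 219)
228: 9  (via 239)
215: 10  (via 239)
243: 11  (via 215)
Shortest route: 219–239–215–243 = 11 m.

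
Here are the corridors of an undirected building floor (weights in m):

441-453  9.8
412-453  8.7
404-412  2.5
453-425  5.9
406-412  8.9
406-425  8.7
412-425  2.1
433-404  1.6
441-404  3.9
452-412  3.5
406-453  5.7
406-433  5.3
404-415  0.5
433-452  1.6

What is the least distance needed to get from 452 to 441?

7.1 m

Shortest distances from 452:
452: 0
433: 1.6  (via 452)
404: 3.2  (via 433)
412: 3.5  (via 452)
415: 3.7  (via 404)
425: 5.6  (via 412)
406: 6.9  (via 433)
441: 7.1  (via 404)
Shortest route: 452–433–404–441 = 7.1 m.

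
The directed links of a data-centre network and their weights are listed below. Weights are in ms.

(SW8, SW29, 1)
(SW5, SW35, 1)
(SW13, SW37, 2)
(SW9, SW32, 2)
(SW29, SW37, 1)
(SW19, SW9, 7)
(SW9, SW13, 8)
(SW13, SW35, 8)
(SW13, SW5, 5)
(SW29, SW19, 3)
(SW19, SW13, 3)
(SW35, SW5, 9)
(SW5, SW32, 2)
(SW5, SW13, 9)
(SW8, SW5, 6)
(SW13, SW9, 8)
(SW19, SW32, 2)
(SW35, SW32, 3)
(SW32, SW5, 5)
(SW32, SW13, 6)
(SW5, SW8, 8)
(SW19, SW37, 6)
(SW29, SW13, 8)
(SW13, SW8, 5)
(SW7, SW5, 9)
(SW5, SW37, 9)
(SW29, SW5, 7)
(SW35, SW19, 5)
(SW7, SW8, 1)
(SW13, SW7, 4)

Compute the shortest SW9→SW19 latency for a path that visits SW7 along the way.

17 ms

Shortest SW9→SW7: SW9 → SW13 → SW7 = 12
Shortest SW7→SW19: SW7 → SW8 → SW29 → SW19 = 5
Total via SW7: 12 + 5 = 17 ms.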